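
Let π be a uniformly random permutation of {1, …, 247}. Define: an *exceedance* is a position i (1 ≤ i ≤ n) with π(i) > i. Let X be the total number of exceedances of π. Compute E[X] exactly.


Write X = Σ_{i=1}^{247} X_i, where X_i = 1_{π(i) > i}.
For each fixed i, π(i) is uniform over {1, …, 247} (marginal of a uniform permutation), so P[π(i) > i] = (n − i)/n. Summing: Σ_{i=1}^{247} (n − i)/n = (0 + 1 + … + 246)/247 = 247(247 − 1)/(2·247) = (247 − 1)/2.
Hence E[X] = Σ_{i=1}^{247} (247 − i)/247 = 123 ≈ 123.0000.

E[X] = 123 = 123.0000.


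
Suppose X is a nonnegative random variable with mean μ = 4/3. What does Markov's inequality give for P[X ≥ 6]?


μ = E[X] = 4/3, a = 6.
Markov: P[X ≥ 6] ≤ μ/a = (4/3)/6 = 2/9.
Numerically: ≈ 0.22222.
(Since a = 6 > μ = 1.33333, the bound 2/9 is < 1 and informative.)

P[X ≥ 6] ≤ 2/9 ≈ 0.22222.


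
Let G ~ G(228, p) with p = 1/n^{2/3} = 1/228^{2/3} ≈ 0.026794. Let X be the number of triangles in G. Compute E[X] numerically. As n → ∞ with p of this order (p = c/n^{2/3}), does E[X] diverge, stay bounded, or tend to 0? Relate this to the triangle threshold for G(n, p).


Number of potential triangles: C(228, 3) = 1949476.
Each occurs with probability p³ ≈ (0.026794)³ ≈ 1.9236688e-05.
By linearity: E[X] = C(228, 3)·p³ ≈ 1949476 · 1.9236688e-05 ≈ 37.50146.
Since α = 2/3 < 1, p = c/n^{2/3} ≫ 1/n is above the triangle threshold p ~ 1/n. Asymptotically E[X] ~ (c³/6)·n^{3(1−α)} = (1³/6)·n^{1} → ∞; triangles are abundant w.h.p.

E[X] ≈ 37.50146; in regime p = Θ(1/n^{2/3}) E[X] diverges (above the triangle threshold p ~ 1/n).


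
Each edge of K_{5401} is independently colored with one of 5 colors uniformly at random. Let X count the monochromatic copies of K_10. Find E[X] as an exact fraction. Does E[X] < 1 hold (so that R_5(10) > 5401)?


E[X] = C(5401, 10) · 5^{1 − 45} = 5772423232412011351582235732760 · 5^{−44} = 5772423232412011351582235732760/5684341886080801486968994140625.
As a reduced fraction: E[X] = 1154484646482402270316447146552/1136868377216160297393798828125 ≈ 1.0155.
Is E[X] < 1? NO.
Since E[X] ≥ 1, the first-moment bound is inconclusive at n = 5401; it does NOT by itself certify R_5(10) > 5401.

E[X] = 1154484646482402270316447146552/1136868377216160297393798828125 ≈ 1.0155; E[X] ≥ 1; first-moment method inconclusive here.


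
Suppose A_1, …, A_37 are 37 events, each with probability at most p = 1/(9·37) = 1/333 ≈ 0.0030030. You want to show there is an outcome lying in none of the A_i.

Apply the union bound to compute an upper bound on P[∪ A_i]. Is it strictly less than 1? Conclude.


Union bound: P[∪_{i=1}^{37} A_i] ≤ Σ_i P[A_i] ≤ 37·p = 37·(1/333) = 1/9.
Numerically: 1/9 ≈ 0.1111111.
Is 1/9 < 1? YES.
Since P[∪ A_i] ≤ 1/9 < 1, the complement has P[∩ A_i^c] ≥ 1 − 1/9 = 8/9 > 0, so some outcome avoids every A_i.

37·p = 1/9 ≈ 0.1111111; existence CERTIFIED by the union bound.


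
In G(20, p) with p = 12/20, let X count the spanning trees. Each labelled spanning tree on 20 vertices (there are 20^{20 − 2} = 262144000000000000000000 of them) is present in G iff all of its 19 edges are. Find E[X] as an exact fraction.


K_20 has 20^{20 − 2} = 262144000000000000000000 labelled spanning trees.
For each such spanning tree H, let X_H = 1 if all 19 edges of H are present in G. Then P[X_H = 1] = p^{19} = (3/5)^{19} = 1162261467/19073486328125.
Summing the indicators: E[X] = Σ_H E[X_H] = 262144000000000000000000 · p^{19} = 262144000000000000000000 · 1162261467/19073486328125 = 79869999842655731712/5.
Numerically: E[X] ≈ 1.5974e+19.

E[X] = 262144000000000000000000 · (3/5)^{19} = 79869999842655731712/5 ≈ 1.5974e+19.


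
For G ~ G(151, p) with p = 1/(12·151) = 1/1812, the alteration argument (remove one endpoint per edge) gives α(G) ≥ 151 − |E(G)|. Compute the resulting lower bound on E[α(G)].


E[|E(G)|] = C(151, 2)·p = 11325 · (1/1812) = 25/4.
E[α(G)] ≥ n − E[|E(G)|] = 151 − 25/4 = 579/4.
Numerically: ≈ 144.75000.
(This is only a lower bound; the true E[α(G)] may be larger.)

E[α(G)] ≥ 579/4 ≈ 144.75000.


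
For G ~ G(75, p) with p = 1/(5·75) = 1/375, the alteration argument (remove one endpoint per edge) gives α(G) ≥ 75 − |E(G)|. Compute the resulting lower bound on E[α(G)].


E[|E(G)|] = C(75, 2)·p = 2775 · (1/375) = 37/5.
E[α(G)] ≥ n − E[|E(G)|] = 75 − 37/5 = 338/5.
Numerically: ≈ 67.600000.
(This is only a lower bound; the true E[α(G)] may be larger.)

E[α(G)] ≥ 338/5 ≈ 67.600000.


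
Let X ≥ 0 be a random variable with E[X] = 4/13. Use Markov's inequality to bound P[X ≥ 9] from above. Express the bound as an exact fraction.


μ = E[X] = 4/13, a = 9.
Markov: P[X ≥ 9] ≤ μ/a = (4/13)/9 = 4/117.
Numerically: ≈ 0.034188.
(Since a = 9 > μ = 0.307692, the bound 4/117 is < 1 and informative.)

P[X ≥ 9] ≤ 4/117 ≈ 0.034188.


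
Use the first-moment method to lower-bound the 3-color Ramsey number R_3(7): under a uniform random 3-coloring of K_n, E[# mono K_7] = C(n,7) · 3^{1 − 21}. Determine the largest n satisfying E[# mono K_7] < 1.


We need C(n, 7) · 3^{1 − 21} < 1, i.e. C(n, 7) < 3^{21 − 1} = 3486784401.
Check values of n near the boundary:
  n = 78: C(78, 7) = 2641902120; 2641902120 < 3486784401? YES
  n = 79: C(79, 7) = 2898753715; 2898753715 < 3486784401? YES
  n = 80: C(80, 7) = 3176716400; 3176716400 < 3486784401? YES
  n = 81: C(81, 7) = 3477216600; 3477216600 < 3486784401? YES
  n = 82: C(82, 7) = 3801756816; 3801756816 < 3486784401? NO
The largest n with C(n, 7) < 3486784401 is n = 81 (where E[X] = 42928600/43046721 ≈ 0.997). Hence R_3(7) > 81, i.e. R_3(7) ≥ 82.

Largest n = 81; hence R_3(7) > 81.


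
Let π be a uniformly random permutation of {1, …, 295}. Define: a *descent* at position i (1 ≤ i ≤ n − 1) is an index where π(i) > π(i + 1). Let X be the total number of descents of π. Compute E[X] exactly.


Write X = Σ X_I over i = 1, …, 294, with X_I the indicator of one descent.
There are 294 indicators.
For each fixed i, the pair (π(i), π(i+1)) is a uniformly random ordered pair of distinct values from {1, …, 295}; by symmetry P[π(i) > π(i+1)] = 1/2.
By linearity: E[X] = 294 · (1/2) = (295 − 1) · (1/2) = 147 ≈ 147.000.

E[X] = 147 = 147.000.


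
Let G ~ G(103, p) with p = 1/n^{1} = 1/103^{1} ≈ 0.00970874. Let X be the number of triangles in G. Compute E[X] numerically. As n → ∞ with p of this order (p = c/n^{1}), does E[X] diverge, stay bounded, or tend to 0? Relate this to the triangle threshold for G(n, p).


Number of potential triangles: C(103, 3) = 176851.
Each occurs with probability p³ ≈ (0.00970874)³ ≈ 9.15141659e-07.
By linearity: E[X] = C(103, 3)·p³ ≈ 176851 · 9.15141659e-07 ≈ 0.161844.
Here α = 1, so p = 1/n is exactly at the triangle threshold p ~ 1/n. Asymptotically E[X] → c³/6 = 1³/6 = 1/6 ≈ 0.166667, a bounded constant. In this regime the triangle count is asymptotically Poisson(c³/6).

E[X] ≈ 0.161844; in regime p = Θ(1/n^{1}) E[X] stays bounded (at the triangle threshold p ~ 1/n).


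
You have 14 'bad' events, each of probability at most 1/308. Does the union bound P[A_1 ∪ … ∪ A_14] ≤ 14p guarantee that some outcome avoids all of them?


Union bound: P[∪_{i=1}^{14} A_i] ≤ Σ_i P[A_i] ≤ 14·p = 14·(1/308) = 1/22.
Numerically: 1/22 ≈ 0.045.
Is 1/22 < 1? YES.
Since P[∪ A_i] ≤ 1/22 < 1, the complement has P[∩ A_i^c] ≥ 1 − 1/22 = 21/22 > 0, so some outcome avoids every A_i.

14·p = 1/22 ≈ 0.045; existence CERTIFIED by the union bound.


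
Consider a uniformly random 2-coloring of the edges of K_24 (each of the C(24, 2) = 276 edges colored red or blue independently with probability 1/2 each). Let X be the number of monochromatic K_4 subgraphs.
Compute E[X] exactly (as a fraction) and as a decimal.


Let X = Σ_S X_S over the C(24, 4) = 10626 subsets S of size 4, where X_S = 1 if the K_4 on S is monochromatic.
For a fixed S, the K_4 on S has C(4, 2) = 6 edges. P[all 6 edges red] = (1/2)^6, and likewise for blue, so P[monochromatic] = 2·(1/2)^6 = 2^{1 − 6} = 1/32.
Summing: E[X] = C(24, 4) · 2^{1 − 6} = 10626 · 1/32 = 5313/16.
Numerically: E[X] ≈ 332.062.

E[X] = C(24,4)·2^(1−C(4,2)) = 5313/16 ≈ 332.062.


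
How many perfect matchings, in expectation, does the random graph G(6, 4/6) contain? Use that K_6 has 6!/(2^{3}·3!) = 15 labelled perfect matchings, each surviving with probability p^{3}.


K_6 has 6!/(2^{3}·3!) = 15 labelled perfect matchings.
For each such perfect matching H, let X_H = 1 if all 3 edges of H are present in G. Then P[X_H = 1] = p^{3} = (2/3)^{3} = 8/27.
By linearity: E[X] = Σ_H E[X_H] = 15 · p^{3} = 15 · 8/27 = 40/9.
Numerically: E[X] ≈ 4.4444.

E[X] = 15 · (2/3)^{3} = 40/9 ≈ 4.4444.


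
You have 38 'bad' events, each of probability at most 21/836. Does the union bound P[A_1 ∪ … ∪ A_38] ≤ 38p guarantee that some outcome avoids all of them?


Union bound: P[∪_{i=1}^{38} A_i] ≤ Σ_i P[A_i] ≤ 38·p = 38·(21/836) = 21/22.
Numerically: 21/22 ≈ 0.9545.
Is 21/22 < 1? YES.
Since P[∪ A_i] ≤ 21/22 < 1, the complement has P[∩ A_i^c] ≥ 1 − 21/22 = 1/22 > 0, so some outcome avoids every A_i.

38·p = 21/22 ≈ 0.9545; existence CERTIFIED by the union bound.


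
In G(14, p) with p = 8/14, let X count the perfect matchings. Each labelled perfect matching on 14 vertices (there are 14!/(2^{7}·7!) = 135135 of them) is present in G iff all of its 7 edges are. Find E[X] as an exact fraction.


K_14 has 14!/(2^{7}·7!) = 135135 labelled perfect matchings.
For each such perfect matching H, let X_H = 1 if all 7 edges of H are present in G. Then P[X_H = 1] = p^{7} = (4/7)^{7} = 16384/823543.
Summing the indicators: E[X] = Σ_H E[X_H] = 135135 · p^{7} = 135135 · 16384/823543 = 316293120/117649.
Numerically: E[X] ≈ 2688.

E[X] = 135135 · (4/7)^{7} = 316293120/117649 ≈ 2688.


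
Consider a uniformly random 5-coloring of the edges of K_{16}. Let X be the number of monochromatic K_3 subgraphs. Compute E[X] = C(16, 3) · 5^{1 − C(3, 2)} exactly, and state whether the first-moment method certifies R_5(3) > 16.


E[X] = C(16, 3) · 5^{1 − 3} = 560 · 5^{−2} = 560/25.
As a reduced fraction: E[X] = 112/5 ≈ 22.40000.
Is E[X] < 1? NO.
Since E[X] ≥ 1, the first-moment bound is inconclusive at n = 16; it does NOT by itself certify R_5(3) > 16.

E[X] = 112/5 ≈ 22.40000; E[X] ≥ 1; first-moment method inconclusive here.


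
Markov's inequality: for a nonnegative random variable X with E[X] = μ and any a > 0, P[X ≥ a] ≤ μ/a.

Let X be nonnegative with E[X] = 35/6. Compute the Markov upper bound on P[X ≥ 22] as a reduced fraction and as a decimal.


μ = E[X] = 35/6, a = 22.
Markov: P[X ≥ 22] ≤ μ/a = (35/6)/22 = 35/132.
Numerically: ≈ 0.265152.
(Since a = 22 > μ = 5.833333, the bound 35/132 is < 1 and informative.)

P[X ≥ 22] ≤ 35/132 ≈ 0.265152.


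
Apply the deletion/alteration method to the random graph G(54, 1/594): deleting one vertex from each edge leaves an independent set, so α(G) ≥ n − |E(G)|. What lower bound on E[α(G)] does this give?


E[|E(G)|] = C(54, 2)·p = 1431 · (1/594) = 53/22.
E[α(G)] ≥ n − E[|E(G)|] = 54 − 53/22 = 1135/22.
Numerically: ≈ 51.5909.
(This is only a lower bound; the true E[α(G)] may be larger.)

E[α(G)] ≥ 1135/22 ≈ 51.5909.


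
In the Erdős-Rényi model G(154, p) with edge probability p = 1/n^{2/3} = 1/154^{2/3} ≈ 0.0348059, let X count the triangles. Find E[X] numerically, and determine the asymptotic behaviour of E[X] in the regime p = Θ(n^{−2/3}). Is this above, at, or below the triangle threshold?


Number of potential triangles: C(154, 3) = 596904.
Each occurs with probability p³ ≈ (0.0348059)³ ≈ 4.21656266e-05.
By linearity: E[X] = C(154, 3)·p³ ≈ 596904 · 4.21656266e-05 ≈ 25.168831.
Since α = 2/3 < 1, p = c/n^{2/3} ≫ 1/n is above the triangle threshold p ~ 1/n. Asymptotically E[X] ~ (c³/6)·n^{3(1−α)} = (1³/6)·n^{1} → ∞; triangles are abundant w.h.p.

E[X] ≈ 25.168831; in regime p = Θ(1/n^{2/3}) E[X] diverges (above the triangle threshold p ~ 1/n).


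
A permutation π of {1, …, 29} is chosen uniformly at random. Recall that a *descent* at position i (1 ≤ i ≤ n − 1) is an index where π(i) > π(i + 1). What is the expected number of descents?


Write X = Σ X_I over i = 1, …, 28, with X_I the indicator of one descent.
There are 28 indicators.
For each fixed i, the pair (π(i), π(i+1)) is a uniformly random ordered pair of distinct values from {1, …, 29}; by symmetry P[π(i) > π(i+1)] = 1/2.
By linearity: E[X] = 28 · (1/2) = (29 − 1) · (1/2) = 14 ≈ 14.00000.

E[X] = 14 = 14.00000.


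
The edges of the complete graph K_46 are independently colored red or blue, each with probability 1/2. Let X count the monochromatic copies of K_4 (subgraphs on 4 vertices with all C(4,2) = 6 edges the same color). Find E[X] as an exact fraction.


Let X = Σ_S X_S over the C(46, 4) = 163185 subsets S of size 4, where X_S = 1 if the K_4 on S is monochromatic.
For a fixed S, the K_4 on S has C(4, 2) = 6 edges. P[all 6 edges red] = (1/2)^6, and likewise for blue, so P[monochromatic] = 2·(1/2)^6 = 2^{1 − 6} = 1/32.
By linearity: E[X] = C(46, 4) · 2^{1 − 6} = 163185 · 1/32 = 163185/32.
Numerically: E[X] ≈ 5099.531250.

E[X] = C(46,4)·2^(1−C(4,2)) = 163185/32 ≈ 5099.531250.


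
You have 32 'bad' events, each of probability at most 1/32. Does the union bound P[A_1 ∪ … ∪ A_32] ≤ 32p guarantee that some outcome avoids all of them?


Union bound: P[∪_{i=1}^{32} A_i] ≤ Σ_i P[A_i] ≤ 32·p = 32·(1/32) = 1.
Numerically: 1 ≈ 1.000.
Is 1 < 1? NO.
Since the bound 1 is ≥ 1, the union bound is uninformative here; it does NOT by itself certify existence.

32·p = 1 ≈ 1.000; existence NOT certified by the union bound.


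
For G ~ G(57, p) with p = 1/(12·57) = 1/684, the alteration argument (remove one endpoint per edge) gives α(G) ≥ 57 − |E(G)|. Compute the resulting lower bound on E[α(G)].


E[|E(G)|] = C(57, 2)·p = 1596 · (1/684) = 7/3.
E[α(G)] ≥ n − E[|E(G)|] = 57 − 7/3 = 164/3.
Numerically: ≈ 54.66667.
(This is only a lower bound; the true E[α(G)] may be larger.)

E[α(G)] ≥ 164/3 ≈ 54.66667.


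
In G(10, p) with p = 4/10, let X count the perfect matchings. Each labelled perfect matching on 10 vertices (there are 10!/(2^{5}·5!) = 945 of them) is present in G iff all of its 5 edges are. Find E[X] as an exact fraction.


K_10 has 10!/(2^{5}·5!) = 945 labelled perfect matchings.
For each such perfect matching H, let X_H = 1 if all 5 edges of H are present in G. Then P[X_H = 1] = p^{5} = (2/5)^{5} = 32/3125.
By linearity: E[X] = Σ_H E[X_H] = 945 · p^{5} = 945 · 32/3125 = 6048/625.
Numerically: E[X] ≈ 9.6768.

E[X] = 945 · (2/5)^{5} = 6048/625 ≈ 9.6768.


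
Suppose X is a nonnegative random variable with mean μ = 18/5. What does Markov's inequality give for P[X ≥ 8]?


μ = E[X] = 18/5, a = 8.
Markov: P[X ≥ 8] ≤ μ/a = (18/5)/8 = 9/20.
Numerically: ≈ 0.45000.
(Since a = 8 > μ = 3.60000, the bound 9/20 is < 1 and informative.)

P[X ≥ 8] ≤ 9/20 ≈ 0.45000.


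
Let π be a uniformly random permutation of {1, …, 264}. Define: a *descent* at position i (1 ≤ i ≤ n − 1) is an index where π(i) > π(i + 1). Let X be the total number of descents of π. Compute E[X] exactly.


Write X = Σ X_I over i = 1, …, 263, with X_I the indicator of one descent.
There are 263 indicators.
For each fixed i, the pair (π(i), π(i+1)) is a uniformly random ordered pair of distinct values from {1, …, 264}; by symmetry P[π(i) > π(i+1)] = 1/2.
By linearity: E[X] = 263 · (1/2) = (264 − 1) · (1/2) = 263/2 ≈ 131.5000.

E[X] = 263/2 = 131.5000.


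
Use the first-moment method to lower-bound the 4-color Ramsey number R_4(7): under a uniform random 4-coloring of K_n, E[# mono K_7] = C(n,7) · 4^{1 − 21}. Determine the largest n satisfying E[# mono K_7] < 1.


We need C(n, 7) · 4^{1 − 21} < 1, i.e. C(n, 7) < 4^{21 − 1} = 1099511627776.
Check values of n near the boundary:
  n = 178: C(178, 7) = 996867063280; 996867063280 < 1099511627776? YES
  n = 179: C(179, 7) = 1037437234460; 1037437234460 < 1099511627776? YES
  n = 180: C(180, 7) = 1079414463600; 1079414463600 < 1099511627776? YES
  n = 181: C(181, 7) = 1122839183400; 1122839183400 < 1099511627776? NO
  n = 182: C(182, 7) = 1167752750736; 1167752750736 < 1099511627776? NO
The largest n with C(n, 7) < 1099511627776 is n = 180 (where E[X] = 67463403975/68719476736 ≈ 0.982). Hence R_4(7) > 180, i.e. R_4(7) ≥ 181.

Largest n = 180; hence R_4(7) > 180.


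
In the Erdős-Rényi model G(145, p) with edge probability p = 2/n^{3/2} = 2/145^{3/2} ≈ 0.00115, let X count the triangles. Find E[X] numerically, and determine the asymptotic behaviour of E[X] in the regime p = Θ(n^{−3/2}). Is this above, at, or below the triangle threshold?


Number of potential triangles: C(145, 3) = 497640.
Each occurs with probability p³ ≈ (0.00115)³ ≈ 1.50291e-09.
By linearity: E[X] = C(145, 3)·p³ ≈ 497640 · 1.50291e-09 ≈ 0.001.
Since α = 3/2 > 1, p = c/n^{3/2} = o(1/n) is below the triangle threshold p ~ 1/n. Asymptotically E[X] ~ (c³/6)·n^{3(1−α)} = (2³/6)·n^{-1.5} → 0, so by Markov's inequality G has no triangles w.h.p.

E[X] ≈ 0.001; in regime p = Θ(1/n^{3/2}) E[X] tends to 0 (below the triangle threshold p ~ 1/n).


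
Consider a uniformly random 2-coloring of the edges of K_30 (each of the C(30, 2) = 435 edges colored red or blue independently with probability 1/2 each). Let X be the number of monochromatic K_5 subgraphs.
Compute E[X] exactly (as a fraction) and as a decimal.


Let X = Σ_S X_S over the C(30, 5) = 142506 subsets S of size 5, where X_S = 1 if the K_5 on S is monochromatic.
For a fixed S, the K_5 on S has C(5, 2) = 10 edges. P[all 10 edges red] = (1/2)^10, and likewise for blue, so P[monochromatic] = 2·(1/2)^10 = 2^{1 − 10} = 1/512.
Summing: E[X] = C(30, 5) · 2^{1 − 10} = 142506 · 1/512 = 71253/256.
Numerically: E[X] ≈ 278.332031.

E[X] = C(30,5)·2^(1−C(5,2)) = 71253/256 ≈ 278.332031.


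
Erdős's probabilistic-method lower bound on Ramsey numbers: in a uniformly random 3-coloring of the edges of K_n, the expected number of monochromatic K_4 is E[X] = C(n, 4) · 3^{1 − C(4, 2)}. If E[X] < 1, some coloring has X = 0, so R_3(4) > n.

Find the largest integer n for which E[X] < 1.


We need C(n, 4) · 3^{1 − 6} < 1, i.e. C(n, 4) < 3^{6 − 1} = 243.
Check values of n near the boundary:
  n = 6: C(6, 4) = 15; 15 < 243? YES
  n = 7: C(7, 4) = 35; 35 < 243? YES
  n = 8: C(8, 4) = 70; 70 < 243? YES
  n = 9: C(9, 4) = 126; 126 < 243? YES
  n = 10: C(10, 4) = 210; 210 < 243? YES
  n = 11: C(11, 4) = 330; 330 < 243? NO
  n = 12: C(12, 4) = 495; 495 < 243? NO
  n = 13: C(13, 4) = 715; 715 < 243? NO
The largest n with C(n, 4) < 243 is n = 10 (where E[X] = 70/81 ≈ 0.8642). Hence R_3(4) > 10, i.e. R_3(4) ≥ 11.

Largest n = 10; hence R_3(4) > 10.


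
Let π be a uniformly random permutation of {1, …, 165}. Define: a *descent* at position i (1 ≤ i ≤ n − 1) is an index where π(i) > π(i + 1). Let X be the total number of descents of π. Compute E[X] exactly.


Write X = Σ X_I over i = 1, …, 164, with X_I the indicator of one descent.
There are 164 indicators.
For each fixed i, the pair (π(i), π(i+1)) is a uniformly random ordered pair of distinct values from {1, …, 165}; by symmetry P[π(i) > π(i+1)] = 1/2.
By linearity: E[X] = 164 · (1/2) = (165 − 1) · (1/2) = 82 ≈ 82.000000.

E[X] = 82 = 82.000000.


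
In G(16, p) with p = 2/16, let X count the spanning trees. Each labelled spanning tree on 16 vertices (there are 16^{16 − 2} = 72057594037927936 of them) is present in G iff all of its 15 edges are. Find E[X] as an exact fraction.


K_16 has 16^{16 − 2} = 72057594037927936 labelled spanning trees.
For each such spanning tree H, let X_H = 1 if all 15 edges of H are present in G. Then P[X_H = 1] = p^{15} = (1/8)^{15} = 1/35184372088832.
By linearity: E[X] = Σ_H E[X_H] = 72057594037927936 · p^{15} = 72057594037927936 · 1/35184372088832 = 2048.
Numerically: E[X] ≈ 2.05e+03.

E[X] = 72057594037927936 · (1/8)^{15} = 2048 ≈ 2.05e+03.


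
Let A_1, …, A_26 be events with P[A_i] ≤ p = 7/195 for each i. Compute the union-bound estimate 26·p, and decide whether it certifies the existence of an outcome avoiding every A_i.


Union bound: P[∪_{i=1}^{26} A_i] ≤ Σ_i P[A_i] ≤ 26·p = 26·(7/195) = 14/15.
Numerically: 14/15 ≈ 0.933333.
Is 14/15 < 1? YES.
Since P[∪ A_i] ≤ 14/15 < 1, the complement has P[∩ A_i^c] ≥ 1 − 14/15 = 1/15 > 0, so some outcome avoids every A_i.

26·p = 14/15 ≈ 0.933333; existence CERTIFIED by the union bound.


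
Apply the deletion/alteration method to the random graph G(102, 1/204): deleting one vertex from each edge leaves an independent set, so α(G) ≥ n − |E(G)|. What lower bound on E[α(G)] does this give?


E[|E(G)|] = C(102, 2)·p = 5151 · (1/204) = 101/4.
E[α(G)] ≥ n − E[|E(G)|] = 102 − 101/4 = 307/4.
Numerically: ≈ 76.75000.
(This is only a lower bound; the true E[α(G)] may be larger.)

E[α(G)] ≥ 307/4 ≈ 76.75000.


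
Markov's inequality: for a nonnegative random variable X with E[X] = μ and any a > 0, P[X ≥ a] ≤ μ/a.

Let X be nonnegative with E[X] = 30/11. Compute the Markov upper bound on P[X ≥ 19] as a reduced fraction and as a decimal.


μ = E[X] = 30/11, a = 19.
Markov: P[X ≥ 19] ≤ μ/a = (30/11)/19 = 30/209.
Numerically: ≈ 0.144.
(Since a = 19 > μ = 2.727, the bound 30/209 is < 1 and informative.)

P[X ≥ 19] ≤ 30/209 ≈ 0.144.


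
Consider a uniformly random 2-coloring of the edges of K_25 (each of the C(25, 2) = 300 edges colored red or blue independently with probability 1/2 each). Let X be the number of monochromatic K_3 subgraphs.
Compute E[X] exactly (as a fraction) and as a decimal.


Let X = Σ_S X_S over the C(25, 3) = 2300 subsets S of size 3, where X_S = 1 if the K_3 on S is monochromatic.
For a fixed S, the K_3 on S has C(3, 2) = 3 edges. P[all 3 edges red] = (1/2)^3, and likewise for blue, so P[monochromatic] = 2·(1/2)^3 = 2^{1 − 3} = 1/4.
By linearity of expectation: E[X] = C(25, 3) · 2^{1 − 3} = 2300 · 1/4 = 575.
Numerically: E[X] ≈ 575.000.

E[X] = C(25,3)·2^(1−C(3,2)) = 575 ≈ 575.000.


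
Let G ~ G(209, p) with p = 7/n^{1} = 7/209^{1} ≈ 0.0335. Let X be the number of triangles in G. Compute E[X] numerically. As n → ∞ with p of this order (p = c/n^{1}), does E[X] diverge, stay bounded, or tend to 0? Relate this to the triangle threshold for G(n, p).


Number of potential triangles: C(209, 3) = 1499784.
Each occurs with probability p³ ≈ (0.0335)³ ≈ 3.75712e-05.
By linearity: E[X] = C(209, 3)·p³ ≈ 1499784 · 3.75712e-05 ≈ 56.349.
Here α = 1, so p = 7/n is exactly at the triangle threshold p ~ 1/n. Asymptotically E[X] → c³/6 = 7³/6 = 343/6 ≈ 57.167, a bounded constant. In this regime the triangle count is asymptotically Poisson(c³/6).

E[X] ≈ 56.349; in regime p = Θ(1/n^{1}) E[X] stays bounded (at the triangle threshold p ~ 1/n).


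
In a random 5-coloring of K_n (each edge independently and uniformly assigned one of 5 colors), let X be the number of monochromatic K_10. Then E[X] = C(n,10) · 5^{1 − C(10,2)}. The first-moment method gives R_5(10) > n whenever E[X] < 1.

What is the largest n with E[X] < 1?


We need C(n, 10) · 5^{1 − 45} < 1, i.e. C(n, 10) < 5^{45 − 1} = 5684341886080801486968994140625.
Check values of n near the boundary:
  n = 5386: C(5386, 10) = 5613966214234562222231428510561; 5613966214234562222231428510561 < 5684341886080801486968994140625? YES
  n = 5387: C(5387, 10) = 5624406917627224603154306376491; 5624406917627224603154306376491 < 5684341886080801486968994140625? YES
  n = 5388: C(5388, 10) = 5634865093375880654852250419586; 5634865093375880654852250419586 < 5684341886080801486968994140625? YES
  n = 5389: C(5389, 10) = 5645340767466558997768874792926; 5645340767466558997768874792926 < 5684341886080801486968994140625? YES
  n = 5390: C(5390, 10) = 5655833965919099070255434039753; 5655833965919099070255434039753 < 5684341886080801486968994140625? YES
  n = 5391: C(5391, 10) = 5666344714787188828795213697883; 5666344714787188828795213697883 < 5684341886080801486968994140625? YES
  n = 5392: C(5392, 10) = 5676873040158402483252283957448; 5676873040158402483252283957448 < 5684341886080801486968994140625? YES
  n = 5393: C(5393, 10) = 5687418968154238267170642278008; 5687418968154238267170642278008 < 5684341886080801486968994140625? NO
The largest n with C(n, 10) < 5684341886080801486968994140625 is n = 5392 (where E[X] = 5676873040158402483252283957448/5684341886080801486968994140625 ≈ 0.999). Hence R_5(10) > 5392, i.e. R_5(10) ≥ 5393.

Largest n = 5392; hence R_5(10) > 5392.


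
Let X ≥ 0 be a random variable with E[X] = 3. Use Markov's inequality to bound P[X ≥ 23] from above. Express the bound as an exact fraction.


μ = E[X] = 3, a = 23.
Markov: P[X ≥ 23] ≤ μ/a = (3)/23 = 3/23.
Numerically: ≈ 0.130435.
(Since a = 23 > μ = 3.000000, the bound 3/23 is < 1 and informative.)

P[X ≥ 23] ≤ 3/23 ≈ 0.130435.


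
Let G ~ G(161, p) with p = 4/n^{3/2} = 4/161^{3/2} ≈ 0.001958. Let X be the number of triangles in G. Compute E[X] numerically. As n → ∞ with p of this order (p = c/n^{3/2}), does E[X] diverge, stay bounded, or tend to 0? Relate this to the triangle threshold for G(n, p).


Number of potential triangles: C(161, 3) = 682640.
Each occurs with probability p³ ≈ (0.001958)³ ≈ 7.5069501e-09.
By linearity: E[X] = C(161, 3)·p³ ≈ 682640 · 7.5069501e-09 ≈ 0.00512.
Since α = 3/2 > 1, p = c/n^{3/2} = o(1/n) is below the triangle threshold p ~ 1/n. Asymptotically E[X] ~ (c³/6)·n^{3(1−α)} = (4³/6)·n^{-1.5} → 0, so by Markov's inequality G has no triangles w.h.p.

E[X] ≈ 0.00512; in regime p = Θ(1/n^{3/2}) E[X] tends to 0 (below the triangle threshold p ~ 1/n).


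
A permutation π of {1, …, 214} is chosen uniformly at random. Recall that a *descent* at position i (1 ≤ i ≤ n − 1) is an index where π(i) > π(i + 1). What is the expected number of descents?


Write X = Σ X_I over i = 1, …, 213, with X_I the indicator of one descent.
There are 213 indicators.
For each fixed i, the pair (π(i), π(i+1)) is a uniformly random ordered pair of distinct values from {1, …, 214}; by symmetry P[π(i) > π(i+1)] = 1/2.
By linearity: E[X] = 213 · (1/2) = (214 − 1) · (1/2) = 213/2 ≈ 106.500.

E[X] = 213/2 = 106.500.


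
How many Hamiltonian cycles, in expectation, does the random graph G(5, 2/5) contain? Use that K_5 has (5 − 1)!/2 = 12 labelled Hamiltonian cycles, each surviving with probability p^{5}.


K_5 has (5 − 1)!/2 = 12 labelled Hamiltonian cycles.
For each such Hamiltonian cycle H, let X_H = 1 if all 5 edges of H are present in G. Then P[X_H = 1] = p^{5} = (2/5)^{5} = 32/3125.
Summing the indicators: E[X] = Σ_H E[X_H] = 12 · p^{5} = 12 · 32/3125 = 384/3125.
Numerically: E[X] ≈ 0.123.

E[X] = 12 · (2/5)^{5} = 384/3125 ≈ 0.123.


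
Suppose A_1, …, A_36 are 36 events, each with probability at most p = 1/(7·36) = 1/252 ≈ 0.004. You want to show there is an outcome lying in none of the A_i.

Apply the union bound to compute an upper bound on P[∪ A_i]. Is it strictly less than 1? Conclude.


Union bound: P[∪_{i=1}^{36} A_i] ≤ Σ_i P[A_i] ≤ 36·p = 36·(1/252) = 1/7.
Numerically: 1/7 ≈ 0.143.
Is 1/7 < 1? YES.
Since P[∪ A_i] ≤ 1/7 < 1, the complement has P[∩ A_i^c] ≥ 1 − 1/7 = 6/7 > 0, so some outcome avoids every A_i.

36·p = 1/7 ≈ 0.143; existence CERTIFIED by the union bound.


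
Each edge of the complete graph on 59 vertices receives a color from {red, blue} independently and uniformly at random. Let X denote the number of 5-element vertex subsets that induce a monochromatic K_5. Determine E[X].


Let X = Σ_S X_S over the C(59, 5) = 5006386 subsets S of size 5, where X_S = 1 if the K_5 on S is monochromatic.
For a fixed S, the K_5 on S has C(5, 2) = 10 edges. P[all 10 edges red] = (1/2)^10, and likewise for blue, so P[monochromatic] = 2·(1/2)^10 = 2^{1 − 10} = 1/512.
Summing: E[X] = C(59, 5) · 2^{1 − 10} = 5006386 · 1/512 = 2503193/256.
Numerically: E[X] ≈ 9778.09766.

E[X] = C(59,5)·2^(1−C(5,2)) = 2503193/256 ≈ 9778.09766.


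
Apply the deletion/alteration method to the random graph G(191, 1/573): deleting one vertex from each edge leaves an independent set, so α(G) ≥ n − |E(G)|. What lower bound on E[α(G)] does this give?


E[|E(G)|] = C(191, 2)·p = 18145 · (1/573) = 95/3.
E[α(G)] ≥ n − E[|E(G)|] = 191 − 95/3 = 478/3.
Numerically: ≈ 159.3333.
(This is only a lower bound; the true E[α(G)] may be larger.)

E[α(G)] ≥ 478/3 ≈ 159.3333.


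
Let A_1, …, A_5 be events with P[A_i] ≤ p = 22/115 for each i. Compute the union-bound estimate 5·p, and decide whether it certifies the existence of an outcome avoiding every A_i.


Union bound: P[∪_{i=1}^{5} A_i] ≤ Σ_i P[A_i] ≤ 5·p = 5·(22/115) = 22/23.
Numerically: 22/23 ≈ 0.956522.
Is 22/23 < 1? YES.
Since P[∪ A_i] ≤ 22/23 < 1, the complement has P[∩ A_i^c] ≥ 1 − 22/23 = 1/23 > 0, so some outcome avoids every A_i.

5·p = 22/23 ≈ 0.956522; existence CERTIFIED by the union bound.


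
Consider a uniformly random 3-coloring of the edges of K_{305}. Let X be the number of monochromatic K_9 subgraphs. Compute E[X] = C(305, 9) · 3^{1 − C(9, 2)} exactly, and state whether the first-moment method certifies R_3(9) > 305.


E[X] = C(305, 9) · 3^{1 − 36} = 55871664980896050 · 3^{−35} = 55871664980896050/50031545098999707.
As a reduced fraction: E[X] = 18623888326965350/16677181699666569 ≈ 1.117.
Is E[X] < 1? NO.
Since E[X] ≥ 1, the first-moment bound is inconclusive at n = 305; it does NOT by itself certify R_3(9) > 305.

E[X] = 18623888326965350/16677181699666569 ≈ 1.117; E[X] ≥ 1; first-moment method inconclusive here.


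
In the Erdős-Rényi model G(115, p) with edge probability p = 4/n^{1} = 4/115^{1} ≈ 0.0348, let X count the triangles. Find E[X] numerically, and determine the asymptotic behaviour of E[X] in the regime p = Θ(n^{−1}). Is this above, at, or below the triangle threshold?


Number of potential triangles: C(115, 3) = 246905.
Each occurs with probability p³ ≈ (0.0348)³ ≈ 4.20810e-05.
By linearity: E[X] = C(115, 3)·p³ ≈ 246905 · 4.20810e-05 ≈ 10.390.
Here α = 1, so p = 4/n is exactly at the triangle threshold p ~ 1/n. Asymptotically E[X] → c³/6 = 4³/6 = 32/3 ≈ 10.667, a bounded constant. In this regime the triangle count is asymptotically Poisson(c³/6).

E[X] ≈ 10.390; in regime p = Θ(1/n^{1}) E[X] stays bounded (at the triangle threshold p ~ 1/n).


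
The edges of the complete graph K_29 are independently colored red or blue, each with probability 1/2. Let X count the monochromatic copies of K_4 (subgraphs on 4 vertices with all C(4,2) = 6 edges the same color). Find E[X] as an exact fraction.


Let X = Σ_S X_S over the C(29, 4) = 23751 subsets S of size 4, where X_S = 1 if the K_4 on S is monochromatic.
For a fixed S, the K_4 on S has C(4, 2) = 6 edges. P[all 6 edges red] = (1/2)^6, and likewise for blue, so P[monochromatic] = 2·(1/2)^6 = 2^{1 − 6} = 1/32.
By linearity of expectation: E[X] = C(29, 4) · 2^{1 − 6} = 23751 · 1/32 = 23751/32.
Numerically: E[X] ≈ 742.218750.

E[X] = C(29,4)·2^(1−C(4,2)) = 23751/32 ≈ 742.218750.


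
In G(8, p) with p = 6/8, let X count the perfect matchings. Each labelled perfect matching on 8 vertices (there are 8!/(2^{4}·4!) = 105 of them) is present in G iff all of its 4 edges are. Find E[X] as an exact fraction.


K_8 has 8!/(2^{4}·4!) = 105 labelled perfect matchings.
For each such perfect matching H, let X_H = 1 if all 4 edges of H are present in G. Then P[X_H = 1] = p^{4} = (3/4)^{4} = 81/256.
Summing the indicators: E[X] = Σ_H E[X_H] = 105 · p^{4} = 105 · 81/256 = 8505/256.
Numerically: E[X] ≈ 33.223.

E[X] = 105 · (3/4)^{4} = 8505/256 ≈ 33.223.


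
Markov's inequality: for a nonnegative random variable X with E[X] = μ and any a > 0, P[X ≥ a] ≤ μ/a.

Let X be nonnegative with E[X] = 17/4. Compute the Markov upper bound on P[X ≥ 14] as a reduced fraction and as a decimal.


μ = E[X] = 17/4, a = 14.
Markov: P[X ≥ 14] ≤ μ/a = (17/4)/14 = 17/56.
Numerically: ≈ 0.304.
(Since a = 14 > μ = 4.250, the bound 17/56 is < 1 and informative.)

P[X ≥ 14] ≤ 17/56 ≈ 0.304.


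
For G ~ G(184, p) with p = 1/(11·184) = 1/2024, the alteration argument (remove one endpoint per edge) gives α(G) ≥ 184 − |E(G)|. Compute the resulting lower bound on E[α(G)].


E[|E(G)|] = C(184, 2)·p = 16836 · (1/2024) = 183/22.
E[α(G)] ≥ n − E[|E(G)|] = 184 − 183/22 = 3865/22.
Numerically: ≈ 175.68182.
(This is only a lower bound; the true E[α(G)] may be larger.)

E[α(G)] ≥ 3865/22 ≈ 175.68182.


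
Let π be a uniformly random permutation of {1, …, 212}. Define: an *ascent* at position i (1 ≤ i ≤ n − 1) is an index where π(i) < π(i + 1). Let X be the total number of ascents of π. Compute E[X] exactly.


Write X = Σ X_I over i = 1, …, 211, with X_I the indicator of one ascent.
There are 211 indicators.
For each fixed i, the pair (π(i), π(i+1)) is a uniformly random ordered pair of distinct values from {1, …, 212}; by symmetry P[π(i) < π(i+1)] = 1/2.
By linearity: E[X] = 211 · (1/2) = (212 − 1) · (1/2) = 211/2 ≈ 105.500000.

E[X] = 211/2 = 105.500000.


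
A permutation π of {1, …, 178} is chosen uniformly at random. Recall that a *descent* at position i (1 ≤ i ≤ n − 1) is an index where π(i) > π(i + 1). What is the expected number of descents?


Write X = Σ X_I over i = 1, …, 177, with X_I the indicator of one descent.
There are 177 indicators.
For each fixed i, the pair (π(i), π(i+1)) is a uniformly random ordered pair of distinct values from {1, …, 178}; by symmetry P[π(i) > π(i+1)] = 1/2.
By linearity: E[X] = 177 · (1/2) = (178 − 1) · (1/2) = 177/2 ≈ 88.5000.

E[X] = 177/2 = 88.5000.


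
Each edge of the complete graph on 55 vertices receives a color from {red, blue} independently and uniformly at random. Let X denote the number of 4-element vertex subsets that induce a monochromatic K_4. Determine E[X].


Let X = Σ_S X_S over the C(55, 4) = 341055 subsets S of size 4, where X_S = 1 if the K_4 on S is monochromatic.
For a fixed S, the K_4 on S has C(4, 2) = 6 edges. P[all 6 edges red] = (1/2)^6, and likewise for blue, so P[monochromatic] = 2·(1/2)^6 = 2^{1 − 6} = 1/32.
By linearity of expectation: E[X] = C(55, 4) · 2^{1 − 6} = 341055 · 1/32 = 341055/32.
Numerically: E[X] ≈ 10657.9688.

E[X] = C(55,4)·2^(1−C(4,2)) = 341055/32 ≈ 10657.9688.


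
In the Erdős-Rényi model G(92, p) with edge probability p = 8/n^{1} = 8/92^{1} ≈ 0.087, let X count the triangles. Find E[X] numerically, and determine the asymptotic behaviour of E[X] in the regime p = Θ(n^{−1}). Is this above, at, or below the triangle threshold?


Number of potential triangles: C(92, 3) = 125580.
Each occurs with probability p³ ≈ (0.087)³ ≈ 6.57516e-04.
By linearity: E[X] = C(92, 3)·p³ ≈ 125580 · 6.57516e-04 ≈ 82.571.
Here α = 1, so p = 8/n is exactly at the triangle threshold p ~ 1/n. Asymptotically E[X] → c³/6 = 8³/6 = 256/3 ≈ 85.333, a bounded constant. In this regime the triangle count is asymptotically Poisson(c³/6).

E[X] ≈ 82.571; in regime p = Θ(1/n^{1}) E[X] stays bounded (at the triangle threshold p ~ 1/n).


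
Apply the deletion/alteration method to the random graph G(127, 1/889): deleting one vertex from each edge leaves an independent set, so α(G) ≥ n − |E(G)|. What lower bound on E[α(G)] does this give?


E[|E(G)|] = C(127, 2)·p = 8001 · (1/889) = 9.
E[α(G)] ≥ n − E[|E(G)|] = 127 − 9 = 118.
Numerically: ≈ 118.00000.
(This is only a lower bound; the true E[α(G)] may be larger.)

E[α(G)] ≥ 118 ≈ 118.00000.


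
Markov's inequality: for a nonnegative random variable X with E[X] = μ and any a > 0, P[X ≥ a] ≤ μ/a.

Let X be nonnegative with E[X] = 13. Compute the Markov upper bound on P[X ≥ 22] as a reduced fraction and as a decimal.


μ = E[X] = 13, a = 22.
Markov: P[X ≥ 22] ≤ μ/a = (13)/22 = 13/22.
Numerically: ≈ 0.59091.
(Since a = 22 > μ = 13.00000, the bound 13/22 is < 1 and informative.)

P[X ≥ 22] ≤ 13/22 ≈ 0.59091.


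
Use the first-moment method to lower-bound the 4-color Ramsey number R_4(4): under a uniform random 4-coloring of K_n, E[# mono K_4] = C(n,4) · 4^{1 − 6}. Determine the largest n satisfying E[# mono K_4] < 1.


We need C(n, 4) · 4^{1 − 6} < 1, i.e. C(n, 4) < 4^{6 − 1} = 1024.
Check values of n near the boundary:
  n = 10: C(10, 4) = 210; 210 < 1024? YES
  n = 11: C(11, 4) = 330; 330 < 1024? YES
  n = 12: C(12, 4) = 495; 495 < 1024? YES
  n = 13: C(13, 4) = 715; 715 < 1024? YES
  n = 14: C(14, 4) = 1001; 1001 < 1024? YES
  n = 15: C(15, 4) = 1365; 1365 < 1024? NO
The largest n with C(n, 4) < 1024 is n = 14 (where E[X] = 1001/1024 ≈ 0.9775391). Hence R_4(4) > 14, i.e. R_4(4) ≥ 15.

Largest n = 14; hence R_4(4) > 14.


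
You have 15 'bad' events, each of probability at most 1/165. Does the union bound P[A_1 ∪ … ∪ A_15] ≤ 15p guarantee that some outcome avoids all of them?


Union bound: P[∪_{i=1}^{15} A_i] ≤ Σ_i P[A_i] ≤ 15·p = 15·(1/165) = 1/11.
Numerically: 1/11 ≈ 0.09091.
Is 1/11 < 1? YES.
Since P[∪ A_i] ≤ 1/11 < 1, the complement has P[∩ A_i^c] ≥ 1 − 1/11 = 10/11 > 0, so some outcome avoids every A_i.

15·p = 1/11 ≈ 0.09091; existence CERTIFIED by the union bound.


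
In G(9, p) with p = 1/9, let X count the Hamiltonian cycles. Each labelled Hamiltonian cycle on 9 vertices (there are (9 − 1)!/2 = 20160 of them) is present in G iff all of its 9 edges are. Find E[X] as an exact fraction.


K_9 has (9 − 1)!/2 = 20160 labelled Hamiltonian cycles.
For each such Hamiltonian cycle H, let X_H = 1 if all 9 edges of H are present in G. Then P[X_H = 1] = p^{9} = (1/9)^{9} = 1/387420489.
Summing the indicators: E[X] = Σ_H E[X_H] = 20160 · p^{9} = 20160 · 1/387420489 = 2240/43046721.
Numerically: E[X] ≈ 5.20365e-05.

E[X] = 20160 · (1/9)^{9} = 2240/43046721 ≈ 5.20365e-05.


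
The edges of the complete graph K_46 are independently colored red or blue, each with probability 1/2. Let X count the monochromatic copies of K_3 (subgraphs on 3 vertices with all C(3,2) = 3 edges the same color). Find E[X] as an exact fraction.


Let X = Σ_S X_S over the C(46, 3) = 15180 subsets S of size 3, where X_S = 1 if the K_3 on S is monochromatic.
For a fixed S, the K_3 on S has C(3, 2) = 3 edges. P[all 3 edges red] = (1/2)^3, and likewise for blue, so P[monochromatic] = 2·(1/2)^3 = 2^{1 − 3} = 1/4.
Summing: E[X] = C(46, 3) · 2^{1 − 3} = 15180 · 1/4 = 3795.
Numerically: E[X] ≈ 3795.0000.

E[X] = C(46,3)·2^(1−C(3,2)) = 3795 ≈ 3795.0000.


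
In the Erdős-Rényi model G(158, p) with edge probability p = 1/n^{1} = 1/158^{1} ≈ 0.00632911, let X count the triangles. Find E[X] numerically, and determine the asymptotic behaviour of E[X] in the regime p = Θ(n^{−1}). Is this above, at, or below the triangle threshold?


Number of potential triangles: C(158, 3) = 644956.
Each occurs with probability p³ ≈ (0.00632911)³ ≈ 2.53529640e-07.
By linearity: E[X] = C(158, 3)·p³ ≈ 644956 · 2.53529640e-07 ≈ 0.163515.
Here α = 1, so p = 1/n is exactly at the triangle threshold p ~ 1/n. Asymptotically E[X] → c³/6 = 1³/6 = 1/6 ≈ 0.166667, a bounded constant. In this regime the triangle count is asymptotically Poisson(c³/6).

E[X] ≈ 0.163515; in regime p = Θ(1/n^{1}) E[X] stays bounded (at the triangle threshold p ~ 1/n).


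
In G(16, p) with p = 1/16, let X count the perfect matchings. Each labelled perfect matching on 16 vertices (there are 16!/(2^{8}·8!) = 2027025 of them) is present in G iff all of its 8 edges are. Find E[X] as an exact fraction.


K_16 has 16!/(2^{8}·8!) = 2027025 labelled perfect matchings.
For each such perfect matching H, let X_H = 1 if all 8 edges of H are present in G. Then P[X_H = 1] = p^{8} = (1/16)^{8} = 1/4294967296.
By linearity of expectation: E[X] = Σ_H E[X_H] = 2027025 · p^{8} = 2027025 · 1/4294967296 = 2027025/4294967296.
Numerically: E[X] ≈ 0.000472.

E[X] = 2027025 · (1/16)^{8} = 2027025/4294967296 ≈ 0.000472.
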